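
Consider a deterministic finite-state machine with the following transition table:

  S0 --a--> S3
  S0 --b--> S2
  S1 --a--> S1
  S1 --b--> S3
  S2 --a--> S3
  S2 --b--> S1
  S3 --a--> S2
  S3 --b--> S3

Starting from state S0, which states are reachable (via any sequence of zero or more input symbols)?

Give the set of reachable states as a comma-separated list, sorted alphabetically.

BFS from S0:
  visit S0: S0--a-->S3 (new), S0--b-->S2 (new)
  visit S3: S3--a-->S2 (seen), S3--b-->S3 (seen)
  visit S2: S2--a-->S3 (seen), S2--b-->S1 (new)
  visit S1: S1--a-->S1 (seen), S1--b-->S3 (seen)

Answer: S0, S1, S2, S3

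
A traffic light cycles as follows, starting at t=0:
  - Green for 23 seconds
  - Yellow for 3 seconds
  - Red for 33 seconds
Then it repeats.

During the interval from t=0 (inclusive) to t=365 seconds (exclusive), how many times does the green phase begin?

Answer: 7

Derivation:
Cycle = 23+3+33 = 59s
green phase starts at t = k*59 + 0 for k=0,1,2,...
Need k*59+0 < 365 → k < 6.186
k ∈ {0, ..., 6} → 7 starts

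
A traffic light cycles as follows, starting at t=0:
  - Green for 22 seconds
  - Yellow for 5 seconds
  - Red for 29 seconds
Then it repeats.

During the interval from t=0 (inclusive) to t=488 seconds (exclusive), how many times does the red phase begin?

Cycle = 22+5+29 = 56s
red phase starts at t = k*56 + 27 for k=0,1,2,...
Need k*56+27 < 488 → k < 8.232
k ∈ {0, ..., 8} → 9 starts

Answer: 9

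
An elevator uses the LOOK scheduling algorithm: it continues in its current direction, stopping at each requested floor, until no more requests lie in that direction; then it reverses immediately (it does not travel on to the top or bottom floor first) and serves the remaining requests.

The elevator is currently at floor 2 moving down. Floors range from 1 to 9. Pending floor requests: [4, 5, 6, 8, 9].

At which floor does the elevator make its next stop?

Current floor: 2, direction: down
Requests above: [4, 5, 6, 8, 9]
Requests below: []
Moving down but no requests below → reverse; nearest above is min([4, 5, 6, 8, 9]) = 4

Answer: 4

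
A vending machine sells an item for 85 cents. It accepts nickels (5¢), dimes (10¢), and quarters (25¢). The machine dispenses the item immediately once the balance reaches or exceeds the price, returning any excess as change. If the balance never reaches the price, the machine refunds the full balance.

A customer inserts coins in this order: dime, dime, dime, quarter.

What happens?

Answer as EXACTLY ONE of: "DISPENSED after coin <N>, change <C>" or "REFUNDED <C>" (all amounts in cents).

Price: 85¢
Coin 1 (dime, 10¢): balance = 10¢
Coin 2 (dime, 10¢): balance = 20¢
Coin 3 (dime, 10¢): balance = 30¢
Coin 4 (quarter, 25¢): balance = 55¢
All coins inserted, balance 55¢ < price 85¢ → REFUND 55¢

Answer: REFUNDED 55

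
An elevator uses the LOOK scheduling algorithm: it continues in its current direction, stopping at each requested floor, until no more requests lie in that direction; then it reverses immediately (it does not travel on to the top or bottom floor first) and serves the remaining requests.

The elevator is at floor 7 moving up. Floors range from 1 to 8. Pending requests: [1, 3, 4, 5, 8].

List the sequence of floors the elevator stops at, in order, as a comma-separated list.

Current: 7, moving UP
Serve above first (ascending): [8]
Then reverse, serve below (descending): [5, 4, 3, 1]

Answer: 8, 5, 4, 3, 1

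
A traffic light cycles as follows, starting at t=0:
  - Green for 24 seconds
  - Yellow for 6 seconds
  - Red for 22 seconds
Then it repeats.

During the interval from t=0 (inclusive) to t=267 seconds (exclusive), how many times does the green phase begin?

Cycle = 24+6+22 = 52s
green phase starts at t = k*52 + 0 for k=0,1,2,...
Need k*52+0 < 267 → k < 5.135
k ∈ {0, ..., 5} → 6 starts

Answer: 6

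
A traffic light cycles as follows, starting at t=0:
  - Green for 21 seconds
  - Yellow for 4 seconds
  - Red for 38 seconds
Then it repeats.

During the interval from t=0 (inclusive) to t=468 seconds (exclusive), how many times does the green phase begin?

Answer: 8

Derivation:
Cycle = 21+4+38 = 63s
green phase starts at t = k*63 + 0 for k=0,1,2,...
Need k*63+0 < 468 → k < 7.429
k ∈ {0, ..., 7} → 8 starts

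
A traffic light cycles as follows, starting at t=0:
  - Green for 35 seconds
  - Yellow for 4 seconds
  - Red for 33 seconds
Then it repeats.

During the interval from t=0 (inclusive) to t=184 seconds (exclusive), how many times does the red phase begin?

Cycle = 35+4+33 = 72s
red phase starts at t = k*72 + 39 for k=0,1,2,...
Need k*72+39 < 184 → k < 2.014
k ∈ {0, ..., 2} → 3 starts

Answer: 3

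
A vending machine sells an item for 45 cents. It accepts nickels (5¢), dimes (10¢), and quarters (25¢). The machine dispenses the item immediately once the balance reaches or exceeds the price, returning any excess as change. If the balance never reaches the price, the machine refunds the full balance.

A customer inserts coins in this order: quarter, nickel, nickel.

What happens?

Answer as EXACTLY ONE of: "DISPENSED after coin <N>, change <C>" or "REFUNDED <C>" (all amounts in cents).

Answer: REFUNDED 35

Derivation:
Price: 45¢
Coin 1 (quarter, 25¢): balance = 25¢
Coin 2 (nickel, 5¢): balance = 30¢
Coin 3 (nickel, 5¢): balance = 35¢
All coins inserted, balance 35¢ < price 45¢ → REFUND 35¢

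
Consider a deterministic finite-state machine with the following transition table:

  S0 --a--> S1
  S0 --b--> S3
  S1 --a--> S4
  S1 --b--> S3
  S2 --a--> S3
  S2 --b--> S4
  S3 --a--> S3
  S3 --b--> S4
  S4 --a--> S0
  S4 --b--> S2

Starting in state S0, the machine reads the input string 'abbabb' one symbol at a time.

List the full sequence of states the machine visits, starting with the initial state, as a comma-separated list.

Answer: S0, S1, S3, S4, S0, S3, S4

Derivation:
Start: S0
  read 'a': S0 --a--> S1
  read 'b': S1 --b--> S3
  read 'b': S3 --b--> S4
  read 'a': S4 --a--> S0
  read 'b': S0 --b--> S3
  read 'b': S3 --b--> S4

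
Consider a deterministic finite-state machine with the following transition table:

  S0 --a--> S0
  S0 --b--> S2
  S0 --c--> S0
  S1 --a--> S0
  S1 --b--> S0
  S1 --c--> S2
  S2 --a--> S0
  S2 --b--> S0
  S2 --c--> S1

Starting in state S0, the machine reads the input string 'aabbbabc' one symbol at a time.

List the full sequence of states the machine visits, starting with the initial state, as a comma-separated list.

Answer: S0, S0, S0, S2, S0, S2, S0, S2, S1

Derivation:
Start: S0
  read 'a': S0 --a--> S0
  read 'a': S0 --a--> S0
  read 'b': S0 --b--> S2
  read 'b': S2 --b--> S0
  read 'b': S0 --b--> S2
  read 'a': S2 --a--> S0
  read 'b': S0 --b--> S2
  read 'c': S2 --c--> S1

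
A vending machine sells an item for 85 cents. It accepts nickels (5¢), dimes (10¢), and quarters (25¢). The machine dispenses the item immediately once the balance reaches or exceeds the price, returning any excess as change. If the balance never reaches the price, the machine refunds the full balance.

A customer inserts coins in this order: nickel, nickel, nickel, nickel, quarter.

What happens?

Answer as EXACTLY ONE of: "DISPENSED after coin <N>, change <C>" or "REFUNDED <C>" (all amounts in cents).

Answer: REFUNDED 45

Derivation:
Price: 85¢
Coin 1 (nickel, 5¢): balance = 5¢
Coin 2 (nickel, 5¢): balance = 10¢
Coin 3 (nickel, 5¢): balance = 15¢
Coin 4 (nickel, 5¢): balance = 20¢
Coin 5 (quarter, 25¢): balance = 45¢
All coins inserted, balance 45¢ < price 85¢ → REFUND 45¢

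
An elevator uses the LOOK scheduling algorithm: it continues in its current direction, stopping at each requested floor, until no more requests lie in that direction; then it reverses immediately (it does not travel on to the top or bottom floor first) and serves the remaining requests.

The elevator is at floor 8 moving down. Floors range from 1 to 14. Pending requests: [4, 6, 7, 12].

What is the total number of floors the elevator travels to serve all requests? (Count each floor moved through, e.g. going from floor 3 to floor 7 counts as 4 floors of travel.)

Answer: 12

Derivation:
Start at floor 8 moving down, LOOK stop order: [7, 6, 4, 12]
  8 → 7: |7-8| = 1, total = 1
  7 → 6: |6-7| = 1, total = 2
  6 → 4: |4-6| = 2, total = 4
  4 → 12: |12-4| = 8, total = 12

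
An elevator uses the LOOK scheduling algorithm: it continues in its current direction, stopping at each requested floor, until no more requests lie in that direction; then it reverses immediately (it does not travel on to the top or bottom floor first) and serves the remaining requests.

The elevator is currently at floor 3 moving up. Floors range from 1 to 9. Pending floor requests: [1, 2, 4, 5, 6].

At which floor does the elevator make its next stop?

Answer: 4

Derivation:
Current floor: 3, direction: up
Requests above: [4, 5, 6]
Requests below: [1, 2]
Moving up and requests lie above → nearest above is min([4, 5, 6]) = 4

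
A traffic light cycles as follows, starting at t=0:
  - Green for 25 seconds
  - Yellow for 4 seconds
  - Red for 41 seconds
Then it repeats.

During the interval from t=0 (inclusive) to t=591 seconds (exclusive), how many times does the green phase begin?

Cycle = 25+4+41 = 70s
green phase starts at t = k*70 + 0 for k=0,1,2,...
Need k*70+0 < 591 → k < 8.443
k ∈ {0, ..., 8} → 9 starts

Answer: 9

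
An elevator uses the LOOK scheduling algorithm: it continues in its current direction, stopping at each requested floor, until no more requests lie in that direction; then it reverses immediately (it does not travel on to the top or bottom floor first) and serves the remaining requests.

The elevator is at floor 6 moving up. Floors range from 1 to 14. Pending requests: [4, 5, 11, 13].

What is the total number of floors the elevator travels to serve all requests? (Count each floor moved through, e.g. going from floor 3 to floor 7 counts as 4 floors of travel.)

Answer: 16

Derivation:
Start at floor 6 moving up, LOOK stop order: [11, 13, 5, 4]
  6 → 11: |11-6| = 5, total = 5
  11 → 13: |13-11| = 2, total = 7
  13 → 5: |5-13| = 8, total = 15
  5 → 4: |4-5| = 1, total = 16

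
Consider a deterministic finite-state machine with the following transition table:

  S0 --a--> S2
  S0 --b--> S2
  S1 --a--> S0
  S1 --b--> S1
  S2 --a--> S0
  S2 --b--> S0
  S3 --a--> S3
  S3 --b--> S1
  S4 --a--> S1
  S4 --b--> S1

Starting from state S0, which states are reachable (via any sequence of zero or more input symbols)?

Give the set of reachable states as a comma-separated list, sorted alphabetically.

BFS from S0:
  visit S0: S0--a-->S2 (new), S0--b-->S2 (seen)
  visit S2: S2--a-->S0 (seen), S2--b-->S0 (seen)

Answer: S0, S2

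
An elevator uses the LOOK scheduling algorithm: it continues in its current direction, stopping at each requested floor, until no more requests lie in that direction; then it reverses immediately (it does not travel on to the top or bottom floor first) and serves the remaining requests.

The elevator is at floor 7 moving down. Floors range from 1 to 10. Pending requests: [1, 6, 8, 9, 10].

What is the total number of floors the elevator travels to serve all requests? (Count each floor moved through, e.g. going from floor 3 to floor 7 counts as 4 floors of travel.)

Start at floor 7 moving down, LOOK stop order: [6, 1, 8, 9, 10]
  7 → 6: |6-7| = 1, total = 1
  6 → 1: |1-6| = 5, total = 6
  1 → 8: |8-1| = 7, total = 13
  8 → 9: |9-8| = 1, total = 14
  9 → 10: |10-9| = 1, total = 15

Answer: 15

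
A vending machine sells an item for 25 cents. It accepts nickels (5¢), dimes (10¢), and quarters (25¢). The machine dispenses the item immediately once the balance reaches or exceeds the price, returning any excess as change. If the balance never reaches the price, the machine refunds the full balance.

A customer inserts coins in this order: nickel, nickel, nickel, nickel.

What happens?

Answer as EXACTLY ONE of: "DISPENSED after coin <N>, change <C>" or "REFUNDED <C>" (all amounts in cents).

Answer: REFUNDED 20

Derivation:
Price: 25¢
Coin 1 (nickel, 5¢): balance = 5¢
Coin 2 (nickel, 5¢): balance = 10¢
Coin 3 (nickel, 5¢): balance = 15¢
Coin 4 (nickel, 5¢): balance = 20¢
All coins inserted, balance 20¢ < price 25¢ → REFUND 20¢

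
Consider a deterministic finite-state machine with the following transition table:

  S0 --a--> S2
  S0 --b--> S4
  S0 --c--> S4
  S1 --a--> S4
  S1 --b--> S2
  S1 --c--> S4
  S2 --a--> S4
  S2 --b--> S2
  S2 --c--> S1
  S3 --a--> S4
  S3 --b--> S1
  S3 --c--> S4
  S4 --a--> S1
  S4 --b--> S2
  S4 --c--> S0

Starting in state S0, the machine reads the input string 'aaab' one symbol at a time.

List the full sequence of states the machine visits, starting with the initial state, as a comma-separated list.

Answer: S0, S2, S4, S1, S2

Derivation:
Start: S0
  read 'a': S0 --a--> S2
  read 'a': S2 --a--> S4
  read 'a': S4 --a--> S1
  read 'b': S1 --b--> S2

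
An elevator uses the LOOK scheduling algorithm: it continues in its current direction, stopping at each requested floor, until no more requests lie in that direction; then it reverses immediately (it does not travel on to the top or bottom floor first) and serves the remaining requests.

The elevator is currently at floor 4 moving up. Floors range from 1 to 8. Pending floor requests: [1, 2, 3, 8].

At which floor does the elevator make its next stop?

Answer: 8

Derivation:
Current floor: 4, direction: up
Requests above: [8]
Requests below: [1, 2, 3]
Moving up and requests lie above → nearest above is min([8]) = 8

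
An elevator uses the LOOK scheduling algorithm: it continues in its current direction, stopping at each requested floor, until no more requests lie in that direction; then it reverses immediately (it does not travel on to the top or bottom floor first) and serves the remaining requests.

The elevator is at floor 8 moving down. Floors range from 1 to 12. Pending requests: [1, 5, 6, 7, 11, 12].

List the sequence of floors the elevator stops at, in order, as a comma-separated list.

Answer: 7, 6, 5, 1, 11, 12

Derivation:
Current: 8, moving DOWN
Serve below first (descending): [7, 6, 5, 1]
Then reverse, serve above (ascending): [11, 12]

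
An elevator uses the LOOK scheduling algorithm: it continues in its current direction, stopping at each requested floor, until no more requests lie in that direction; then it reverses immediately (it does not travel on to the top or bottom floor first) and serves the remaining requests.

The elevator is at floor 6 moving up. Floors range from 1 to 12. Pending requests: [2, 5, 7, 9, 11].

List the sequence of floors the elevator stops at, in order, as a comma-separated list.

Answer: 7, 9, 11, 5, 2

Derivation:
Current: 6, moving UP
Serve above first (ascending): [7, 9, 11]
Then reverse, serve below (descending): [5, 2]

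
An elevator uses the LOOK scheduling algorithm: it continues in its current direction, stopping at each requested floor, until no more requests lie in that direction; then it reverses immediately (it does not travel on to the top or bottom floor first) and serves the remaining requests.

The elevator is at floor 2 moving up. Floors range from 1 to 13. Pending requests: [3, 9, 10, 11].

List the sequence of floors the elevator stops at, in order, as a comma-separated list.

Answer: 3, 9, 10, 11

Derivation:
Current: 2, moving UP
Serve above first (ascending): [3, 9, 10, 11]
Then reverse, serve below (descending): []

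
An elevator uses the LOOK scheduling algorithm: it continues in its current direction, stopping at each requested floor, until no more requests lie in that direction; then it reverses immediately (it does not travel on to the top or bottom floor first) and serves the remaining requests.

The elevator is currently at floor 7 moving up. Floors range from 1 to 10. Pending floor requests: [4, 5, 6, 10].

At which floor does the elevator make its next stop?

Answer: 10

Derivation:
Current floor: 7, direction: up
Requests above: [10]
Requests below: [4, 5, 6]
Moving up and requests lie above → nearest above is min([10]) = 10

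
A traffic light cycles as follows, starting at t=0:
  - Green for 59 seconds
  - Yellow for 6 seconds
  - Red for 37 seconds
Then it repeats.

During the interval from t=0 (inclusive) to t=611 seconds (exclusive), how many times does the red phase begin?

Answer: 6

Derivation:
Cycle = 59+6+37 = 102s
red phase starts at t = k*102 + 65 for k=0,1,2,...
Need k*102+65 < 611 → k < 5.353
k ∈ {0, ..., 5} → 6 starts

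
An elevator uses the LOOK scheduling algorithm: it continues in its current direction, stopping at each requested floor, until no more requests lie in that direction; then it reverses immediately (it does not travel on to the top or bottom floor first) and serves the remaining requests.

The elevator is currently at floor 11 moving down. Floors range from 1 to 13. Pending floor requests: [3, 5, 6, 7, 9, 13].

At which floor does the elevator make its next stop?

Answer: 9

Derivation:
Current floor: 11, direction: down
Requests above: [13]
Requests below: [3, 5, 6, 7, 9]
Moving down and requests lie below → nearest below is max([3, 5, 6, 7, 9]) = 9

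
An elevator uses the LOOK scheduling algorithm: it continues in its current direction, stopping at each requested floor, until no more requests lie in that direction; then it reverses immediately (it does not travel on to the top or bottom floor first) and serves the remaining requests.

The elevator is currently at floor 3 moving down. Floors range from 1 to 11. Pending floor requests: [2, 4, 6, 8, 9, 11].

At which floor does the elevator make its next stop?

Current floor: 3, direction: down
Requests above: [4, 6, 8, 9, 11]
Requests below: [2]
Moving down and requests lie below → nearest below is max([2]) = 2

Answer: 2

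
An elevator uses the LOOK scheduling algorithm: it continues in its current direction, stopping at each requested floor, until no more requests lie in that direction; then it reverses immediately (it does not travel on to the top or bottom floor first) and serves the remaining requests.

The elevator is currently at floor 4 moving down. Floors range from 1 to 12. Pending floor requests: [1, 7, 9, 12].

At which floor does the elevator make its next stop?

Current floor: 4, direction: down
Requests above: [7, 9, 12]
Requests below: [1]
Moving down and requests lie below → nearest below is max([1]) = 1

Answer: 1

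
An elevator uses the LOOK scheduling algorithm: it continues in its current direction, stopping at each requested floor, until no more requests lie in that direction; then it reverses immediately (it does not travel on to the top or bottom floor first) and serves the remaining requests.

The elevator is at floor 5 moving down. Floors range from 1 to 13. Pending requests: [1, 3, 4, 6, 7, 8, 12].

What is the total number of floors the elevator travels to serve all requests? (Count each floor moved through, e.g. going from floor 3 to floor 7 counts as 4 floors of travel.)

Start at floor 5 moving down, LOOK stop order: [4, 3, 1, 6, 7, 8, 12]
  5 → 4: |4-5| = 1, total = 1
  4 → 3: |3-4| = 1, total = 2
  3 → 1: |1-3| = 2, total = 4
  1 → 6: |6-1| = 5, total = 9
  6 → 7: |7-6| = 1, total = 10
  7 → 8: |8-7| = 1, total = 11
  8 → 12: |12-8| = 4, total = 15

Answer: 15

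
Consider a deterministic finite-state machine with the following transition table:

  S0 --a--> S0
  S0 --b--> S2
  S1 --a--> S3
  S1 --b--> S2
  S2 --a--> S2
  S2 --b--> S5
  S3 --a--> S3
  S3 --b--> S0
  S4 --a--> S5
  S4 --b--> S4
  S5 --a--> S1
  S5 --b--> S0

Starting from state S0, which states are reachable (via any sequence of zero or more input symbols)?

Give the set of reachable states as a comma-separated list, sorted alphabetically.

Answer: S0, S1, S2, S3, S5

Derivation:
BFS from S0:
  visit S0: S0--a-->S0 (seen), S0--b-->S2 (new)
  visit S2: S2--a-->S2 (seen), S2--b-->S5 (new)
  visit S5: S5--a-->S1 (new), S5--b-->S0 (seen)
  visit S1: S1--a-->S3 (new), S1--b-->S2 (seen)
  visit S3: S3--a-->S3 (seen), S3--b-->S0 (seen)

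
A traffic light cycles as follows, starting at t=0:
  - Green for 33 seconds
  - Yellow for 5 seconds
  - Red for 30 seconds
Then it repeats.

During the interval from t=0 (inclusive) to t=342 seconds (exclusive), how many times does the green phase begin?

Answer: 6

Derivation:
Cycle = 33+5+30 = 68s
green phase starts at t = k*68 + 0 for k=0,1,2,...
Need k*68+0 < 342 → k < 5.029
k ∈ {0, ..., 5} → 6 starts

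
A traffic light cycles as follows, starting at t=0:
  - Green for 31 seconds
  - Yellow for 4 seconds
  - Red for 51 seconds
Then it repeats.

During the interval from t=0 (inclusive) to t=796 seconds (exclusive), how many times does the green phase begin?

Cycle = 31+4+51 = 86s
green phase starts at t = k*86 + 0 for k=0,1,2,...
Need k*86+0 < 796 → k < 9.256
k ∈ {0, ..., 9} → 10 starts

Answer: 10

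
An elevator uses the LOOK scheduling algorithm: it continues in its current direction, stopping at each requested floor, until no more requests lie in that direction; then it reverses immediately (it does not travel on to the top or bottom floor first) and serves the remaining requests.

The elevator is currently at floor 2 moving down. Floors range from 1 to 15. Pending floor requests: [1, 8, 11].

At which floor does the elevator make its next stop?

Answer: 1

Derivation:
Current floor: 2, direction: down
Requests above: [8, 11]
Requests below: [1]
Moving down and requests lie below → nearest below is max([1]) = 1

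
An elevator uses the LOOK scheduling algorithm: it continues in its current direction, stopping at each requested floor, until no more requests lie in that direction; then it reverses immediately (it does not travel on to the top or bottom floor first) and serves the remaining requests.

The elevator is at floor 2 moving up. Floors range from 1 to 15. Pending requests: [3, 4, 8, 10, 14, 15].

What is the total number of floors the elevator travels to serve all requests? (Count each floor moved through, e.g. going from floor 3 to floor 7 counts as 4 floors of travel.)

Answer: 13

Derivation:
Start at floor 2 moving up, LOOK stop order: [3, 4, 8, 10, 14, 15]
  2 → 3: |3-2| = 1, total = 1
  3 → 4: |4-3| = 1, total = 2
  4 → 8: |8-4| = 4, total = 6
  8 → 10: |10-8| = 2, total = 8
  10 → 14: |14-10| = 4, total = 12
  14 → 15: |15-14| = 1, total = 13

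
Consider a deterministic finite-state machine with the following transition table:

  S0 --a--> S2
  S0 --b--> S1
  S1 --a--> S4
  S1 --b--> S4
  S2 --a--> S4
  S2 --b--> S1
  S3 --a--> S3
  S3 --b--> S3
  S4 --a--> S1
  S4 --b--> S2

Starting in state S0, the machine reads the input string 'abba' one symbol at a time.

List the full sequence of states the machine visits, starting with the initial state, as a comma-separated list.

Start: S0
  read 'a': S0 --a--> S2
  read 'b': S2 --b--> S1
  read 'b': S1 --b--> S4
  read 'a': S4 --a--> S1

Answer: S0, S2, S1, S4, S1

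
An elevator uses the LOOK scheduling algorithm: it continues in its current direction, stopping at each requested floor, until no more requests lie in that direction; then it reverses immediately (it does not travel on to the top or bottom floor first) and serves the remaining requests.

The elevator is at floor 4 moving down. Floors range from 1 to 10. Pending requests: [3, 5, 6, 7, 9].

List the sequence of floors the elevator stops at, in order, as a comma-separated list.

Answer: 3, 5, 6, 7, 9

Derivation:
Current: 4, moving DOWN
Serve below first (descending): [3]
Then reverse, serve above (ascending): [5, 6, 7, 9]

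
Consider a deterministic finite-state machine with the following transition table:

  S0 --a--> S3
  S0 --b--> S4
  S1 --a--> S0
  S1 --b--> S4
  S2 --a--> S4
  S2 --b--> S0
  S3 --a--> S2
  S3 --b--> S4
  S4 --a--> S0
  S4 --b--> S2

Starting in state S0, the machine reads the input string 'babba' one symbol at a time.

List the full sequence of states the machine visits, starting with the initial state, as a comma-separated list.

Answer: S0, S4, S0, S4, S2, S4

Derivation:
Start: S0
  read 'b': S0 --b--> S4
  read 'a': S4 --a--> S0
  read 'b': S0 --b--> S4
  read 'b': S4 --b--> S2
  read 'a': S2 --a--> S4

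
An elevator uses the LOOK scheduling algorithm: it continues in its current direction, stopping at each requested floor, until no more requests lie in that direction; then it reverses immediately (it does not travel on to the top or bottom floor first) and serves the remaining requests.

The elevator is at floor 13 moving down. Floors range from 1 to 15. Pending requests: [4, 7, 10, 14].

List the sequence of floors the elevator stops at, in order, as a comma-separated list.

Answer: 10, 7, 4, 14

Derivation:
Current: 13, moving DOWN
Serve below first (descending): [10, 7, 4]
Then reverse, serve above (ascending): [14]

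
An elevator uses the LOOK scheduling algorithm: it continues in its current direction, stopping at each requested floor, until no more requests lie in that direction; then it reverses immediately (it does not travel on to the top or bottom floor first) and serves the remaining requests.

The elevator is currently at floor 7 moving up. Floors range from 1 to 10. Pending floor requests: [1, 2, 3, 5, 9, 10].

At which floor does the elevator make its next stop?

Current floor: 7, direction: up
Requests above: [9, 10]
Requests below: [1, 2, 3, 5]
Moving up and requests lie above → nearest above is min([9, 10]) = 9

Answer: 9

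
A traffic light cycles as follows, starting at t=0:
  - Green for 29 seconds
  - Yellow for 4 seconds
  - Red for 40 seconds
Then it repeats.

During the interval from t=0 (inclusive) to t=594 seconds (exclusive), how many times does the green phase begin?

Answer: 9

Derivation:
Cycle = 29+4+40 = 73s
green phase starts at t = k*73 + 0 for k=0,1,2,...
Need k*73+0 < 594 → k < 8.137
k ∈ {0, ..., 8} → 9 starts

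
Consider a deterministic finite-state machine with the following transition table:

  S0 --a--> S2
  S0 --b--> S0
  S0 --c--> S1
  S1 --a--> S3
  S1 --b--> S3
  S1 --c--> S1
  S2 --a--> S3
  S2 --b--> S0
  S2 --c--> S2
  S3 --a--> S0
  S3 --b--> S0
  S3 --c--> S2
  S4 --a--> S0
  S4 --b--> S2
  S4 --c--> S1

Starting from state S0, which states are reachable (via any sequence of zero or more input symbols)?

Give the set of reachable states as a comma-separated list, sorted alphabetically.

Answer: S0, S1, S2, S3

Derivation:
BFS from S0:
  visit S0: S0--a-->S2 (new), S0--b-->S0 (seen), S0--c-->S1 (new)
  visit S2: S2--a-->S3 (new), S2--b-->S0 (seen), S2--c-->S2 (seen)
  visit S1: S1--a-->S3 (seen), S1--b-->S3 (seen), S1--c-->S1 (seen)
  visit S3: S3--a-->S0 (seen), S3--b-->S0 (seen), S3--c-->S2 (seen)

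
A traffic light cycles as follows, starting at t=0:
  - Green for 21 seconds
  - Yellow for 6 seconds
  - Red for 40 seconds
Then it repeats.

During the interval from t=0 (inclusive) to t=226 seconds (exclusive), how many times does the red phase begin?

Answer: 3

Derivation:
Cycle = 21+6+40 = 67s
red phase starts at t = k*67 + 27 for k=0,1,2,...
Need k*67+27 < 226 → k < 2.970
k ∈ {0, ..., 2} → 3 starts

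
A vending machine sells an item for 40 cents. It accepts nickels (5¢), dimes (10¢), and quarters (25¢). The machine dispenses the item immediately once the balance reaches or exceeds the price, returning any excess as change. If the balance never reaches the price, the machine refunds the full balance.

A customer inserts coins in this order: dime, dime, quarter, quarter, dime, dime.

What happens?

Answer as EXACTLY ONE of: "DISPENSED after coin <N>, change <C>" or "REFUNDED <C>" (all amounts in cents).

Answer: DISPENSED after coin 3, change 5

Derivation:
Price: 40¢
Coin 1 (dime, 10¢): balance = 10¢
Coin 2 (dime, 10¢): balance = 20¢
Coin 3 (quarter, 25¢): balance = 45¢
  → balance >= price → DISPENSE, change = 45 - 40 = 5¢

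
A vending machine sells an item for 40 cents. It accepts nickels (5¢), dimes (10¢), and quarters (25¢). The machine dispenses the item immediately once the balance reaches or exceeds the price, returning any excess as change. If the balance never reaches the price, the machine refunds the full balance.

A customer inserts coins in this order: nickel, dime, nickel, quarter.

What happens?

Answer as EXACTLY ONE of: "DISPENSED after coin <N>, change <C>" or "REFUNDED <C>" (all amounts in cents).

Price: 40¢
Coin 1 (nickel, 5¢): balance = 5¢
Coin 2 (dime, 10¢): balance = 15¢
Coin 3 (nickel, 5¢): balance = 20¢
Coin 4 (quarter, 25¢): balance = 45¢
  → balance >= price → DISPENSE, change = 45 - 40 = 5¢

Answer: DISPENSED after coin 4, change 5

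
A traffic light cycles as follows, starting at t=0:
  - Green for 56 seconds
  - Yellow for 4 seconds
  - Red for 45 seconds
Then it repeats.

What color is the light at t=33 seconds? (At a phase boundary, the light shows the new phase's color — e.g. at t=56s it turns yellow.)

Answer: green

Derivation:
Cycle length = 56 + 4 + 45 = 105s
t = 33, phase_t = 33 mod 105 = 33
33 < 56 (green end) → GREEN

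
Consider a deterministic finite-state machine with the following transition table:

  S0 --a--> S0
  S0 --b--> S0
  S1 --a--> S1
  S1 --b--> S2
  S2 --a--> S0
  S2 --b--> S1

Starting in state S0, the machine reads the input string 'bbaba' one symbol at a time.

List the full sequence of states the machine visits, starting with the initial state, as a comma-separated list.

Answer: S0, S0, S0, S0, S0, S0

Derivation:
Start: S0
  read 'b': S0 --b--> S0
  read 'b': S0 --b--> S0
  read 'a': S0 --a--> S0
  read 'b': S0 --b--> S0
  read 'a': S0 --a--> S0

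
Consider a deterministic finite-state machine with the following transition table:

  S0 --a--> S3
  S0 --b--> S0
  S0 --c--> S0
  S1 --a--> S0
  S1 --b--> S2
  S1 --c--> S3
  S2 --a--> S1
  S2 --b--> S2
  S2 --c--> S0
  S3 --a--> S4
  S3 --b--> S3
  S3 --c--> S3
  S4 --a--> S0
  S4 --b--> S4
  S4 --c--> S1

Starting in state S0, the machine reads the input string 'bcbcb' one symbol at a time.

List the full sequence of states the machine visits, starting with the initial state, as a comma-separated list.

Start: S0
  read 'b': S0 --b--> S0
  read 'c': S0 --c--> S0
  read 'b': S0 --b--> S0
  read 'c': S0 --c--> S0
  read 'b': S0 --b--> S0

Answer: S0, S0, S0, S0, S0, S0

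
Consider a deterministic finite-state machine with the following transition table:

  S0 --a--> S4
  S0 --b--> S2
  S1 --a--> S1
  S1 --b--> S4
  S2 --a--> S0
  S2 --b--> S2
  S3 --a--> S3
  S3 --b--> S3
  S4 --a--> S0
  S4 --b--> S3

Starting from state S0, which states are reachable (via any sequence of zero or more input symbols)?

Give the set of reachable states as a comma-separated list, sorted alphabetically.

Answer: S0, S2, S3, S4

Derivation:
BFS from S0:
  visit S0: S0--a-->S4 (new), S0--b-->S2 (new)
  visit S4: S4--a-->S0 (seen), S4--b-->S3 (new)
  visit S2: S2--a-->S0 (seen), S2--b-->S2 (seen)
  visit S3: S3--a-->S3 (seen), S3--b-->S3 (seen)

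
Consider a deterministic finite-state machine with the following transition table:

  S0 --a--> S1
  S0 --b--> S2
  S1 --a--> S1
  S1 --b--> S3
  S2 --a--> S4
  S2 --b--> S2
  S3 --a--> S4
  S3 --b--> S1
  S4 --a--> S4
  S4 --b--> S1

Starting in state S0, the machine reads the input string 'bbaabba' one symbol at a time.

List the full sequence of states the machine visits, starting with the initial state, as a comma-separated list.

Answer: S0, S2, S2, S4, S4, S1, S3, S4

Derivation:
Start: S0
  read 'b': S0 --b--> S2
  read 'b': S2 --b--> S2
  read 'a': S2 --a--> S4
  read 'a': S4 --a--> S4
  read 'b': S4 --b--> S1
  read 'b': S1 --b--> S3
  read 'a': S3 --a--> S4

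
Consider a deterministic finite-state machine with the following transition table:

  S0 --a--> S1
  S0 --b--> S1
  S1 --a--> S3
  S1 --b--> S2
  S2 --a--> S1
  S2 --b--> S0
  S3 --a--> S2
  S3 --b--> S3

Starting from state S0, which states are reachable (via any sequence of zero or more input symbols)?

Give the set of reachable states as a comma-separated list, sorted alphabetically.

Answer: S0, S1, S2, S3

Derivation:
BFS from S0:
  visit S0: S0--a-->S1 (new), S0--b-->S1 (seen)
  visit S1: S1--a-->S3 (new), S1--b-->S2 (new)
  visit S3: S3--a-->S2 (seen), S3--b-->S3 (seen)
  visit S2: S2--a-->S1 (seen), S2--b-->S0 (seen)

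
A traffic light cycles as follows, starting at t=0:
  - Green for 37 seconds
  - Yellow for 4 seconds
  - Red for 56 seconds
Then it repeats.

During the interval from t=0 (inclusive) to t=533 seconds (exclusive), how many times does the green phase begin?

Cycle = 37+4+56 = 97s
green phase starts at t = k*97 + 0 for k=0,1,2,...
Need k*97+0 < 533 → k < 5.495
k ∈ {0, ..., 5} → 6 starts

Answer: 6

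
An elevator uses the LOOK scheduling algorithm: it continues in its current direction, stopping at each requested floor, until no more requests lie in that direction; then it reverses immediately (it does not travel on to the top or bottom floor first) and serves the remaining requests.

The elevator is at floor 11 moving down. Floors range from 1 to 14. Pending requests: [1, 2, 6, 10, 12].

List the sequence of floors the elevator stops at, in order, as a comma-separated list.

Answer: 10, 6, 2, 1, 12

Derivation:
Current: 11, moving DOWN
Serve below first (descending): [10, 6, 2, 1]
Then reverse, serve above (ascending): [12]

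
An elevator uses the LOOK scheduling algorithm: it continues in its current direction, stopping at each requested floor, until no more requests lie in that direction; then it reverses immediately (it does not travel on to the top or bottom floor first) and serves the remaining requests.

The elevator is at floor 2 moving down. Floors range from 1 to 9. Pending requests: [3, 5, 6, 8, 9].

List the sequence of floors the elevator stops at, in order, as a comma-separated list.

Current: 2, moving DOWN
Serve below first (descending): []
Then reverse, serve above (ascending): [3, 5, 6, 8, 9]

Answer: 3, 5, 6, 8, 9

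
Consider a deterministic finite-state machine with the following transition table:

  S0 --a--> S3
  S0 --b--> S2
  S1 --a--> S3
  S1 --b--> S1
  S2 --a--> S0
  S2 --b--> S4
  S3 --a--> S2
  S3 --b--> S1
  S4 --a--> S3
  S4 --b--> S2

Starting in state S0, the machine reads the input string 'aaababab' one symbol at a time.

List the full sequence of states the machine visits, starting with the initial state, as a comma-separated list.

Start: S0
  read 'a': S0 --a--> S3
  read 'a': S3 --a--> S2
  read 'a': S2 --a--> S0
  read 'b': S0 --b--> S2
  read 'a': S2 --a--> S0
  read 'b': S0 --b--> S2
  read 'a': S2 --a--> S0
  read 'b': S0 --b--> S2

Answer: S0, S3, S2, S0, S2, S0, S2, S0, S2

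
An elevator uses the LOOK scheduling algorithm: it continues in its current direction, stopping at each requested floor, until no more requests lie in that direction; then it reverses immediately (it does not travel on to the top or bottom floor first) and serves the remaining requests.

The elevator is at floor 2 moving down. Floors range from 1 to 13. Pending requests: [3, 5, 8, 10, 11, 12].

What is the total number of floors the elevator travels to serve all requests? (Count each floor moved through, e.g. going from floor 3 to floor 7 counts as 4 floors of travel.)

Start at floor 2 moving down, LOOK stop order: [3, 5, 8, 10, 11, 12]
  2 → 3: |3-2| = 1, total = 1
  3 → 5: |5-3| = 2, total = 3
  5 → 8: |8-5| = 3, total = 6
  8 → 10: |10-8| = 2, total = 8
  10 → 11: |11-10| = 1, total = 9
  11 → 12: |12-11| = 1, total = 10

Answer: 10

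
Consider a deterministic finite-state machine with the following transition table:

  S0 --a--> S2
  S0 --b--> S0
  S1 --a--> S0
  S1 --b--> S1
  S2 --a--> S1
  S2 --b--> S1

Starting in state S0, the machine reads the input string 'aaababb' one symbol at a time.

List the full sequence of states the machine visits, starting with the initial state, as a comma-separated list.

Start: S0
  read 'a': S0 --a--> S2
  read 'a': S2 --a--> S1
  read 'a': S1 --a--> S0
  read 'b': S0 --b--> S0
  read 'a': S0 --a--> S2
  read 'b': S2 --b--> S1
  read 'b': S1 --b--> S1

Answer: S0, S2, S1, S0, S0, S2, S1, S1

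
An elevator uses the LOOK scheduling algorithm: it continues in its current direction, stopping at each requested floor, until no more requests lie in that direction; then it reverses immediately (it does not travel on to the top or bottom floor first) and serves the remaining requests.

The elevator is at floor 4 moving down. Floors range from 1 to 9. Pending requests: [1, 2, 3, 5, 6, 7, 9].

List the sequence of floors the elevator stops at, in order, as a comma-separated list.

Current: 4, moving DOWN
Serve below first (descending): [3, 2, 1]
Then reverse, serve above (ascending): [5, 6, 7, 9]

Answer: 3, 2, 1, 5, 6, 7, 9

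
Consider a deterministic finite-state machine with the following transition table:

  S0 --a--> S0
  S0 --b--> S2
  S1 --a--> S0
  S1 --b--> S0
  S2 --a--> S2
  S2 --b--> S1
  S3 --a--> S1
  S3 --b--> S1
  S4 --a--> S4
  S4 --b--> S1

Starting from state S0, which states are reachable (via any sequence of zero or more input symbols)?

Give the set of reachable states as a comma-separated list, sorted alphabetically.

Answer: S0, S1, S2

Derivation:
BFS from S0:
  visit S0: S0--a-->S0 (seen), S0--b-->S2 (new)
  visit S2: S2--a-->S2 (seen), S2--b-->S1 (new)
  visit S1: S1--a-->S0 (seen), S1--b-->S0 (seen)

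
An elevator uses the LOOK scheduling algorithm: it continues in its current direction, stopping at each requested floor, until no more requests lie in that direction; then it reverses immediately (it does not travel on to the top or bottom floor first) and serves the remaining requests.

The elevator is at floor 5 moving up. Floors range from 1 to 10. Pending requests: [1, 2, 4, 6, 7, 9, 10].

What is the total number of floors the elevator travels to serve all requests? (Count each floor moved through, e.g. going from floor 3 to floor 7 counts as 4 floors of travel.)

Start at floor 5 moving up, LOOK stop order: [6, 7, 9, 10, 4, 2, 1]
  5 → 6: |6-5| = 1, total = 1
  6 → 7: |7-6| = 1, total = 2
  7 → 9: |9-7| = 2, total = 4
  9 → 10: |10-9| = 1, total = 5
  10 → 4: |4-10| = 6, total = 11
  4 → 2: |2-4| = 2, total = 13
  2 → 1: |1-2| = 1, total = 14

Answer: 14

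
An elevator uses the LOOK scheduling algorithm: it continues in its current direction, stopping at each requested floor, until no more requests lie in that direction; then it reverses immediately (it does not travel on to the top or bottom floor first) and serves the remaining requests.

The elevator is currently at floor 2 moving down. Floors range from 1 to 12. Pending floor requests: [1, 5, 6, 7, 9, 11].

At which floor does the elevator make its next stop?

Current floor: 2, direction: down
Requests above: [5, 6, 7, 9, 11]
Requests below: [1]
Moving down and requests lie below → nearest below is max([1]) = 1

Answer: 1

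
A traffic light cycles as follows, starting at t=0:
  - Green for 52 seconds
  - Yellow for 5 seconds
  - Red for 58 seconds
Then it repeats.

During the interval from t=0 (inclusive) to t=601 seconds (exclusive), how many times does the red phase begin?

Answer: 5

Derivation:
Cycle = 52+5+58 = 115s
red phase starts at t = k*115 + 57 for k=0,1,2,...
Need k*115+57 < 601 → k < 4.730
k ∈ {0, ..., 4} → 5 starts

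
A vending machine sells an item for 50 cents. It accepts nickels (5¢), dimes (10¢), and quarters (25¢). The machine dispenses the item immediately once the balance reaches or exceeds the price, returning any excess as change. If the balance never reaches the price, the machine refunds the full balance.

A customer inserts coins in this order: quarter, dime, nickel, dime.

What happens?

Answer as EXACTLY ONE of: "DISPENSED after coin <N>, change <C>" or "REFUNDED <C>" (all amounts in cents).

Answer: DISPENSED after coin 4, change 0

Derivation:
Price: 50¢
Coin 1 (quarter, 25¢): balance = 25¢
Coin 2 (dime, 10¢): balance = 35¢
Coin 3 (nickel, 5¢): balance = 40¢
Coin 4 (dime, 10¢): balance = 50¢
  → balance >= price → DISPENSE, change = 50 - 50 = 0¢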